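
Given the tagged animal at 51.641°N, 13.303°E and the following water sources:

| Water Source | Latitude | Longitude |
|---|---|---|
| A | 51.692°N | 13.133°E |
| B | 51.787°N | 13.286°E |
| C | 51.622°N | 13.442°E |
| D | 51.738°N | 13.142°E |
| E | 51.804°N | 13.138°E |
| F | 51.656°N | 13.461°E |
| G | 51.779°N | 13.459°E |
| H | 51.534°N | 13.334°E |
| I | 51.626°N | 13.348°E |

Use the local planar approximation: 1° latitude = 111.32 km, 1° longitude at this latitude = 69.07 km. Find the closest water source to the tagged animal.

Distances from 51.641°N, 13.303°E:
A: 13.042 km
B: 16.295 km
C: 9.831 km
D: 15.500 km
E: 21.427 km
F: 11.040 km
G: 18.764 km
H: 12.102 km
I: 3.528 km
Minimum: I at 3.528 km.

I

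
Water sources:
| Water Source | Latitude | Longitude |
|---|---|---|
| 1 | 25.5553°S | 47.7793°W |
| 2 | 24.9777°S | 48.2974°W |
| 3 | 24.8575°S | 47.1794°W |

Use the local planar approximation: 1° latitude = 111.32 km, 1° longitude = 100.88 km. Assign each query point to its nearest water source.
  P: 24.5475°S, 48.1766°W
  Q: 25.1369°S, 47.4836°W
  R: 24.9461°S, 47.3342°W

P at 24.5475°S, 48.1766°W:
  1: √((-1.0078·111.32)² + (0.3973·100.88)²) = √(12586.213759 + 1606.376260) = 119.1327 km
  2: √((-0.4302·111.32)² + (-0.1208·100.88)²) = √(2293.439074 + 148.506005) = 49.4160 km
  3: √((-0.3100·111.32)² + (0.9972·100.88)²) = √(1190.884885 + 10119.864249) = 106.3520 km
  → nearest: 2 (49.4160 km)
Q at 25.1369°S, 47.4836°W:
  1: √((-0.4184·111.32)² + (-0.2957·100.88)²) = √(2169.350604 + 889.841787) = 55.3100 km
  2: √((0.1592·111.32)² + (-0.8138·100.88)²) = √(314.074388 + 6739.776860) = 83.9872 km
  3: √((0.2794·111.32)² + (0.3042·100.88)²) = √(967.384665 + 941.734686) = 43.6935 km
  → nearest: 3 (43.6935 km)
R at 24.9461°S, 47.3342°W:
  1: √((-0.6092·111.32)² + (-0.4451·100.88)²) = √(4599.029387 + 2016.161585) = 81.3338 km
  2: √((-0.0316·111.32)² + (-0.9632·100.88)²) = √(12.374298 + 9441.545599) = 97.2313 km
  3: √((0.0886·111.32)² + (0.1548·100.88)²) = √(97.277822 + 243.866452) = 18.4701 km
  → nearest: 3 (18.4701 km)

P→2; Q→3; R→3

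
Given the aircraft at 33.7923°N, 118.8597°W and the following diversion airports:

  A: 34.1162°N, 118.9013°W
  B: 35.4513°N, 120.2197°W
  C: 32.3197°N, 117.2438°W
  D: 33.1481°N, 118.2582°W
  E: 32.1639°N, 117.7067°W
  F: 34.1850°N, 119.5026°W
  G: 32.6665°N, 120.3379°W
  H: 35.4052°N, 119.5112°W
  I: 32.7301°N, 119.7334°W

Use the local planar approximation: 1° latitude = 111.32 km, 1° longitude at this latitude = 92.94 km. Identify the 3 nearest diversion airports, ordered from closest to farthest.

A, F, D

Distances from 33.7923°N, 118.8597°W:
A: √((0.3239·111.32)² + (-0.0416·92.94)²) = √(1300.074654 + 14.948307) = 36.2632 km
B: √((1.6590·111.32)² + (-1.3600·92.94)²) = √(34106.658077 + 15976.555523) = 223.7928 km
C: √((-1.4726·111.32)² + (1.6159·92.94)²) = √(26872.989820 + 22554.556832) = 222.3231 km
D: √((-0.6442·111.32)² + (0.6015·92.94)²) = √(5142.660282 + 3125.191250) = 90.9277 km
E: √((-1.6284·111.32)² + (1.1530·92.94)²) = √(32860.077452 + 11483.227022) = 210.5785 km
F: √((0.3927·111.32)² + (-0.6429·92.94)²) = √(1911.033050 + 3570.197058) = 74.0353 km
G: √((-1.1258·111.32)² + (-1.4782·92.94)²) = √(15706.119012 + 18874.338177) = 185.9582 km
H: √((1.6129·111.32)² + (-0.6515·92.94)²) = √(32237.494359 + 3666.352151) = 189.4831 km
I: √((-1.0622·111.32)² + (-0.8737·92.94)²) = √(13981.668131 + 6593.712510) = 143.4412 km
Sorted: A (36.2632 km) < F (74.0353 km) < D (90.9277 km) < I (143.4412 km) < G (185.9582 km) < …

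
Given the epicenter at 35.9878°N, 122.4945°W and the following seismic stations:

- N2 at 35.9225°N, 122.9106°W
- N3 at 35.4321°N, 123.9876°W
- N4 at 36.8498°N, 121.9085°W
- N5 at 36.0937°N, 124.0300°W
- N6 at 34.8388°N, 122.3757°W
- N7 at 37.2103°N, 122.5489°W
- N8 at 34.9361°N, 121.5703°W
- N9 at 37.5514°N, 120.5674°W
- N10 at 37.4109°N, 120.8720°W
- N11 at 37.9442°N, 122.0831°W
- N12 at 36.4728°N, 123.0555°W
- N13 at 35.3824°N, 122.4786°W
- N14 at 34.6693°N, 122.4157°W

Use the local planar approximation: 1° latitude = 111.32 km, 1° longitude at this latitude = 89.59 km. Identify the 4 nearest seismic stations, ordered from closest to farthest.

Distances from 35.9878°N, 122.4945°W:
N2: 37.9805 km
N3: 147.3780 km
N4: 109.3807 km
N5: 138.0696 km
N6: 128.3487 km
N7: 136.1759 km
N8: 143.3956 km
N9: 245.1622 km
N10: 215.0028 km
N11: 220.8832 km
N12: 73.7632 km
N13: 67.4082 km
N14: 146.9451 km
Sorted: N2 (37.9805 km) < N13 (67.4082 km) < N12 (73.7632 km) < N4 (109.3807 km) < N6 (128.3487 km) < N7 (136.1759 km) < …

N2, N13, N12, N4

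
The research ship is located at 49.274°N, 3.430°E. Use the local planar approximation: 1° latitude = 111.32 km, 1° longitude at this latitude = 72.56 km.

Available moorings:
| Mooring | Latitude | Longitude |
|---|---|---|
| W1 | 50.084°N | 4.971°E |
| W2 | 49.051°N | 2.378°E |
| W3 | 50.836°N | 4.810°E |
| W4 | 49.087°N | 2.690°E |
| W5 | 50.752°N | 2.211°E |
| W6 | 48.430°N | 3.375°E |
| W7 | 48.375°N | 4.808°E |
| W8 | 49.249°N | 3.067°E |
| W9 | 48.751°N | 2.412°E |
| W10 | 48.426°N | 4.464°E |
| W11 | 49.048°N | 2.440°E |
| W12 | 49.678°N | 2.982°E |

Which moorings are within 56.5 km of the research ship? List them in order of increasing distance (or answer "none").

Distances from 49.274°N, 3.430°E:
W1: √((0.810·111.32)² + (1.541·72.56)²) = √(8130.48463 + 12502.58528) = 143.642 km
W2: √((-0.223·111.32)² + (-1.052·72.56)²) = √(616.24885 + 5826.74521) = 80.268 km
W3: √((1.562·111.32)² + (1.380·72.56)²) = √(30234.89428 + 10026.57764) = 200.653 km
W4: √((-0.187·111.32)² + (-0.740·72.56)²) = √(433.34083 + 2883.08859) = 57.588 km
W5: √((1.478·111.32)² + (-1.219·72.56)²) = √(27070.43680 + 7823.51572) = 186.799 km
W6: √((-0.844·111.32)² + (-0.055·72.56)²) = √(8827.36915 + 15.92648) = 94.039 km
W7: √((-0.899·111.32)² + (1.378·72.56)²) = √(10015.34188 + 9997.53615) = 141.467 km
W8: √((-0.025·111.32)² + (-0.363·72.56)²) = √(7.74509 + 693.75767) = 26.486 km
W9: √((-0.523·111.32)² + (-1.018·72.56)²) = √(3389.61032 + 5456.19777) = 94.052 km
W10: √((-0.848·111.32)² + (1.034·72.56)²) = √(8911.23917 + 5629.05673) = 120.583 km
W11: √((-0.226·111.32)² + (-0.990·72.56)²) = √(632.94107 + 5160.18102) = 76.113 km
W12: √((0.404·111.32)² + (-0.448·72.56)²) = √(2022.59591 + 1056.69725) = 55.491 km
Threshold 56.5 km: W8 (26.486 km), W12 (55.491 km) are within range.

W8, W12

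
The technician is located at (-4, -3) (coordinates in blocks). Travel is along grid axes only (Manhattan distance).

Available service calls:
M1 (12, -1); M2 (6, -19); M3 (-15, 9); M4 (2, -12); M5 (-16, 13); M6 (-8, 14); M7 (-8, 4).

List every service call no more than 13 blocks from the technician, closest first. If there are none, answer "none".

Distances from (-4, -3):
M1: |16| + |2| = 16 + 2 = 18 blocks
M2: |10| + |-16| = 10 + 16 = 26 blocks
M3: |-11| + |12| = 11 + 12 = 23 blocks
M4: |6| + |-9| = 6 + 9 = 15 blocks
M5: |-12| + |16| = 12 + 16 = 28 blocks
M6: |-4| + |17| = 4 + 17 = 21 blocks
M7: |-4| + |7| = 4 + 7 = 11 blocks
Threshold 13 blocks: M7 (11 blocks) is within range.

M7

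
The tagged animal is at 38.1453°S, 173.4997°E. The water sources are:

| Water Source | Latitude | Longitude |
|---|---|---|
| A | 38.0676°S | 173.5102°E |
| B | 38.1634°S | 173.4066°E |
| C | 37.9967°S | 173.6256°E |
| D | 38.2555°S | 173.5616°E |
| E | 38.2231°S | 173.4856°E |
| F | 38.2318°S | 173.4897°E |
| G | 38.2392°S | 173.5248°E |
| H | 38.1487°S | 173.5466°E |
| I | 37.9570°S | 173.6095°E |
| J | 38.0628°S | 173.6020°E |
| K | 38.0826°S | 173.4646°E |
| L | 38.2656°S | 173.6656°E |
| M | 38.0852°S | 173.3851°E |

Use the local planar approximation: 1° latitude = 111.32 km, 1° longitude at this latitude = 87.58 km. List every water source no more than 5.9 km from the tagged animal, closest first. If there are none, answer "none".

Distances from 38.1453°S, 173.4997°E:
A: 8.6983 km
B: 8.3990 km
C: 19.8802 km
D: 13.4119 km
E: 8.7483 km
F: 9.6689 km
G: 10.6816 km
H: 4.1249 km
I: 23.0621 km
J: 12.8303 km
K: 7.6267 km
L: 19.7597 km
M: 12.0621 km
Threshold 5.9 km: H (4.1249 km) is within range.

H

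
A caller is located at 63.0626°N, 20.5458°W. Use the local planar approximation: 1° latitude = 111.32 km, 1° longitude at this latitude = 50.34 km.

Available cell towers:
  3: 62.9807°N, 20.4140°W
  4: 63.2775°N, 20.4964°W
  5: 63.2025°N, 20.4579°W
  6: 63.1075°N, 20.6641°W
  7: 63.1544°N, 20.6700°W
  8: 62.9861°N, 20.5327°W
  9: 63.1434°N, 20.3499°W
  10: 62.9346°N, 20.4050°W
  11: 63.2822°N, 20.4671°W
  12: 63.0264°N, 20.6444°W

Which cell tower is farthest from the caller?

Distances from 63.0626°N, 20.5458°W:
3: 11.2757 km
4: 24.0516 km
5: 16.1901 km
6: 7.7748 km
7: 11.9801 km
8: 8.5415 km
9: 13.3475 km
10: 15.9145 km
11: 24.7648 km
12: 6.3934 km
Maximum: 11 at 24.7648 km.

11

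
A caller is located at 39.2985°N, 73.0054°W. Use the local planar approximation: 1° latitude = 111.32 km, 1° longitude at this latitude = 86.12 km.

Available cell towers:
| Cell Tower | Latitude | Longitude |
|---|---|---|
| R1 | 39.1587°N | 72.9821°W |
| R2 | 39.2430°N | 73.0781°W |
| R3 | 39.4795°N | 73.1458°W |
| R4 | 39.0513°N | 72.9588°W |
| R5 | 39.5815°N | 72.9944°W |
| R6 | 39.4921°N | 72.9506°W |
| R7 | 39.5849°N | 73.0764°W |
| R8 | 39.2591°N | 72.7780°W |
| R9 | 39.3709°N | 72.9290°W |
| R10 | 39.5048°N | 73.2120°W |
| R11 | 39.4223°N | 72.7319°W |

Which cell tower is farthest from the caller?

R7

Distances from 39.2985°N, 73.0054°W:
R1: √((-0.1398·111.32)² + (0.0233·86.12)²) = √(242.192527 + 4.026428) = 15.6914 km
R2: √((-0.0555·111.32)² + (-0.0727·86.12)²) = √(38.170897 + 39.199169) = 8.7960 km
R3: √((0.1810·111.32)² + (-0.1404·86.12)²) = √(405.978977 + 146.198278) = 23.4985 km
R4: √((-0.2472·111.32)² + (0.0466·86.12)²) = √(757.257055 + 16.105710) = 27.8094 km
R5: √((0.2830·111.32)² + (0.0110·86.12)²) = √(992.474293 + 0.897415) = 31.5178 km
R6: √((0.1936·111.32)² + (0.0548·86.12)²) = √(464.469394 + 22.272510) = 22.0622 km
R7: √((0.2864·111.32)² + (-0.0710·86.12)²) = √(1016.464985 + 37.387355) = 32.4631 km
R8: √((-0.0394·111.32)² + (0.2274·86.12)²) = √(19.237066 + 383.520836) = 20.0688 km
R9: √((0.0724·111.32)² + (0.0764·86.12)²) = √(64.956636 + 43.290715) = 10.4042 km
R10: √((0.2063·111.32)² + (-0.2066·86.12)²) = √(527.405739 + 316.569213) = 29.0512 km
R11: √((0.1238·111.32)² + (0.2735·86.12)²) = √(189.927427 + 554.782437) = 27.2894 km
Maximum: R7 at 32.4631 km.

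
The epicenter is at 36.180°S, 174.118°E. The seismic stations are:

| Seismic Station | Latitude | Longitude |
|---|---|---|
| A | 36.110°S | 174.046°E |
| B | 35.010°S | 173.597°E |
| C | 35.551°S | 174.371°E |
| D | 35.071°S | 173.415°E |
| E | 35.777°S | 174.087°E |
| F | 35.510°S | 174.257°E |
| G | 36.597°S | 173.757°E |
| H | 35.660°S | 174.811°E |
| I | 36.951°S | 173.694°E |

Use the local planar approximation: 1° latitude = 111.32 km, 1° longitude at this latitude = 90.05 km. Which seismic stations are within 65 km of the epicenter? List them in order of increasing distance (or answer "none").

Distances from 36.180°S, 174.118°E:
A: √((0.070·111.32)² + (-0.072·90.05)²) = √(60.72150 + 42.03707) = 10.137 km
B: √((1.170·111.32)² + (-0.521·90.05)²) = √(16963.60373 + 2201.11575) = 138.437 km
C: √((0.629·111.32)² + (0.253·90.05)²) = √(4902.83961 + 519.04914) = 73.633 km
D: √((1.109·111.32)² + (-0.703·90.05)²) = √(15240.86049 + 4007.54202) = 138.739 km
E: √((0.403·111.32)² + (-0.031·90.05)²) = √(2012.59546 + 7.79275) = 44.949 km
F: √((0.670·111.32)² + (0.139·90.05)²) = √(5562.83272 + 156.67404) = 75.627 km
G: √((-0.417·111.32)² + (-0.361·90.05)²) = √(2154.85725 + 1056.77331) = 56.671 km
H: √((0.520·111.32)² + (0.693·90.05)²) = √(3350.83530 + 3894.34034) = 85.119 km
I: √((-0.771·111.32)² + (-0.424·90.05)²) = √(7366.39752 + 1457.80403) = 93.937 km
Threshold 65 km: A (10.137 km), E (44.949 km), G (56.671 km) are within range.

A, E, G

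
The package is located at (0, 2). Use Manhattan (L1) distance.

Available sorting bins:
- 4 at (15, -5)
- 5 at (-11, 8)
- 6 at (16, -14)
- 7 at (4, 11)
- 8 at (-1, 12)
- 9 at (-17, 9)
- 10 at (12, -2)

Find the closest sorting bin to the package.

8

Distances from (0, 2):
4: |15| + |-7| = 15 + 7 = 22
5: |-11| + |6| = 11 + 6 = 17
6: |16| + |-16| = 16 + 16 = 32
7: |4| + |9| = 4 + 9 = 13
8: |-1| + |10| = 1 + 10 = 11
9: |-17| + |7| = 17 + 7 = 24
10: |12| + |-4| = 12 + 4 = 16
Minimum: 8 at 11.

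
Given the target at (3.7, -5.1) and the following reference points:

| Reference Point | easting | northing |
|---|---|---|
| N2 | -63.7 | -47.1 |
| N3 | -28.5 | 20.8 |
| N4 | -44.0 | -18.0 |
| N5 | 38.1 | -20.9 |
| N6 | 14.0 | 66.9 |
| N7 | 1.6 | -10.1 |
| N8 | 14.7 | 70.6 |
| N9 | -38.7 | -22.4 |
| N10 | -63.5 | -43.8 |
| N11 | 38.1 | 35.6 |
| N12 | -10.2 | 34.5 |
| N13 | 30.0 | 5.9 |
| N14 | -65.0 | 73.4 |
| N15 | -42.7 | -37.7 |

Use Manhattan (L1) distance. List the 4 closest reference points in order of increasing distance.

Distances from (3.7, -5.1):
N2: 109.4
N3: 58.1
N4: 60.6
N5: 50.2
N6: 82.3
N7: 7.1
N8: 86.7
N9: 59.7
N10: 105.9
N11: 75.1
N12: 53.5
N13: 37.3
N14: 147.2
N15: 79.0
Sorted: N7 (7.1) < N13 (37.3) < N5 (50.2) < N12 (53.5) < N3 (58.1) < N9 (59.7) < …

N7, N13, N5, N12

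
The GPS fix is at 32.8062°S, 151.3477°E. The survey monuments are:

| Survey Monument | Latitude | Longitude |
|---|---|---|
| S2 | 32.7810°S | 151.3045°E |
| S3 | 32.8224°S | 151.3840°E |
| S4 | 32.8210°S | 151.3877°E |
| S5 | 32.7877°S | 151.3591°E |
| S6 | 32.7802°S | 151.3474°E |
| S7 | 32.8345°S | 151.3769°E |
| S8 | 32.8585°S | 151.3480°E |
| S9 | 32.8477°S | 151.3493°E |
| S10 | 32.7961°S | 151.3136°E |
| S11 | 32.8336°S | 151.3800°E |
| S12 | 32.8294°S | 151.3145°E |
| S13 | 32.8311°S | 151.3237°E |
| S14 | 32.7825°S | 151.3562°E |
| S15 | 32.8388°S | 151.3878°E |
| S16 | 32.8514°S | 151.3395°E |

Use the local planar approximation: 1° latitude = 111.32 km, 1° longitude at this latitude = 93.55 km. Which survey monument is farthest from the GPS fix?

S8

Distances from 32.8062°S, 151.3477°E:
S2: √((0.0252·111.32)² + (-0.0432·93.55)²) = √(7.869506 + 16.332591) = 4.9196 km
S3: √((-0.0162·111.32)² + (0.0363·93.55)²) = √(3.252194 + 11.531899) = 3.8450 km
S4: √((-0.0148·111.32)² + (0.0400·93.55)²) = √(2.714375 + 14.002564) = 4.0886 km
S5: √((0.0185·111.32)² + (0.0114·93.55)²) = √(4.241211 + 1.137358) = 2.3192 km
S6: √((0.0260·111.32)² + (-0.0003·93.55)²) = √(8.377088 + 0.000788) = 2.8945 km
S7: √((-0.0283·111.32)² + (0.0292·93.55)²) = √(9.924743 + 7.461966) = 4.1697 km
S8: √((-0.0523·111.32)² + (0.0003·93.55)²) = √(33.896103 + 0.000788) = 5.8221 km
S9: √((-0.0415·111.32)² + (0.0016·93.55)²) = √(21.342367 + 0.022404) = 4.6222 km
S10: √((0.0101·111.32)² + (-0.0341·93.55)²) = √(1.264122 + 10.176451) = 3.3824 km
S11: √((-0.0274·111.32)² + (0.0323·93.55)²) = √(9.303525 + 9.130459) = 4.2935 km
S12: √((-0.0232·111.32)² + (-0.0332·93.55)²) = √(6.669947 + 9.646366) = 4.0393 km
S13: √((-0.0249·111.32)² + (-0.0240·93.55)²) = √(7.683252 + 5.040923) = 3.5671 km
S14: √((0.0237·111.32)² + (0.0085·93.55)²) = √(6.960542 + 0.632303) = 2.7555 km
S15: √((-0.0326·111.32)² + (0.0401·93.55)²) = √(13.169873 + 14.072664) = 5.2194 km
S16: √((-0.0452·111.32)² + (-0.0082·93.55)²) = √(25.317643 + 0.588458) = 5.0898 km
Maximum: S8 at 5.8221 km.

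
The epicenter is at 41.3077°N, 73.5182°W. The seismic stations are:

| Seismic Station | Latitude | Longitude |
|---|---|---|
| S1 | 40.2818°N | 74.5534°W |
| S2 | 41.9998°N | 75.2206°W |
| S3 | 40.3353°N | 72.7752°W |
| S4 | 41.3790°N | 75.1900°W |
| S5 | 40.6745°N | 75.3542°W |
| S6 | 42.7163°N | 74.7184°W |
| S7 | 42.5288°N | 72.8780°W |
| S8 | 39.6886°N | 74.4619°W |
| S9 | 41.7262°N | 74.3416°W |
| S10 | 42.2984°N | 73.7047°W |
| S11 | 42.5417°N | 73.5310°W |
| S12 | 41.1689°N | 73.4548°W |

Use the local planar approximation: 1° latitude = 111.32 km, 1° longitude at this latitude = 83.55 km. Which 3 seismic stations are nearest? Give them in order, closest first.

S12, S9, S10

Distances from 41.3077°N, 73.5182°W:
S1: 143.2587 km
S2: 161.7616 km
S3: 124.7845 km
S4: 139.9042 km
S5: 168.8177 km
S6: 186.1272 km
S7: 146.0780 km
S8: 196.7296 km
S9: 83.0852 km
S10: 111.3801 km
S11: 137.3730 km
S12: 16.3340 km
Sorted: S12 (16.3340 km) < S9 (83.0852 km) < S10 (111.3801 km) < S3 (124.7845 km) < S11 (137.3730 km) < …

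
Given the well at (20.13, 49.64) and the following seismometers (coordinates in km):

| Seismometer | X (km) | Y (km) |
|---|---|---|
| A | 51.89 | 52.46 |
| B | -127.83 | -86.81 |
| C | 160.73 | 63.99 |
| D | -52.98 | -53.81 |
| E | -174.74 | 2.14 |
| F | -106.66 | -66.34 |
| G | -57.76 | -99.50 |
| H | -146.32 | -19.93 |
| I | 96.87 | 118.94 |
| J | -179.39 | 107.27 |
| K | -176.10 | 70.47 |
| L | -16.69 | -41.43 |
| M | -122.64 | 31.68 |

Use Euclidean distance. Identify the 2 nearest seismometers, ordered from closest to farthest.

Distances from (20.13, 49.64):
A: √((31.76)² + (2.82)²) = √(1008.6976 + 7.9524) = 31.88 km
B: √((-147.96)² + (-136.45)²) = √(21892.1616 + 18618.6025) = 201.27 km
C: √((140.60)² + (14.35)²) = √(19768.3600 + 205.9225) = 141.33 km
D: √((-73.11)² + (-103.45)²) = √(5345.0721 + 10701.9025) = 126.68 km
E: √((-194.87)² + (-47.50)²) = √(37974.3169 + 2256.2500) = 200.58 km
F: √((-126.79)² + (-115.98)²) = √(16075.7041 + 13451.3604) = 171.83 km
G: √((-77.89)² + (-149.14)²) = √(6066.8521 + 22242.7396) = 168.25 km
H: √((-166.45)² + (-69.57)²) = √(27705.6025 + 4839.9849) = 180.40 km
I: √((76.74)² + (69.30)²) = √(5889.0276 + 4802.4900) = 103.40 km
J: √((-199.52)² + (57.63)²) = √(39808.2304 + 3321.2169) = 207.68 km
K: √((-196.23)² + (20.83)²) = √(38506.2129 + 433.8889) = 197.33 km
L: √((-36.82)² + (-91.07)²) = √(1355.7124 + 8293.7449) = 98.23 km
M: √((-142.77)² + (-17.96)²) = √(20383.2729 + 322.5616) = 143.90 km
Sorted: A (31.88 km) < L (98.23 km) < I (103.40 km) < D (126.68 km) < …

A, L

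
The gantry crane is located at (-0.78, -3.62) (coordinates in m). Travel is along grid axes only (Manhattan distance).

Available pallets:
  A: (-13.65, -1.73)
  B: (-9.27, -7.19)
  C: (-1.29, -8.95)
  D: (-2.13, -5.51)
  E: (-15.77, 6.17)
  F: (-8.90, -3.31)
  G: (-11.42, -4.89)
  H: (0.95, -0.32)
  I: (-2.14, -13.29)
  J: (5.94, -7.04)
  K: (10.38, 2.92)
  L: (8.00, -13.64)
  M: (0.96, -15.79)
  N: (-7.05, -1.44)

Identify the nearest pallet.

Distances from (-0.78, -3.62):
A: 14.76 m
B: 12.06 m
C: 5.84 m
D: 3.24 m
E: 24.78 m
F: 8.43 m
G: 11.91 m
H: 5.03 m
I: 11.03 m
J: 10.14 m
K: 17.70 m
L: 18.80 m
M: 13.91 m
N: 8.45 m
Minimum: D at 3.24 m.

D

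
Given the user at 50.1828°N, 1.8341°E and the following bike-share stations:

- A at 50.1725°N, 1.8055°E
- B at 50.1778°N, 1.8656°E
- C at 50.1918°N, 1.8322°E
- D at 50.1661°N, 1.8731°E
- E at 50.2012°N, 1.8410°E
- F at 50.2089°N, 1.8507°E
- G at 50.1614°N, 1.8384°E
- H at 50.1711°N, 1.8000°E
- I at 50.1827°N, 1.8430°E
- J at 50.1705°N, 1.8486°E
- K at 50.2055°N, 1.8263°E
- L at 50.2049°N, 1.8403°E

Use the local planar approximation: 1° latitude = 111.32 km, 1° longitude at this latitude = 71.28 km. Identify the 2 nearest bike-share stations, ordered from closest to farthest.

I, C

Distances from 50.1828°N, 1.8341°E:
A: √((-0.0103·111.32)² + (-0.0286·71.28)²) = √(1.314682 + 4.155923) = 2.3389 km
B: √((-0.0050·111.32)² + (0.0315·71.28)²) = √(0.309804 + 5.041462) = 2.3133 km
C: √((0.0090·111.32)² + (-0.0019·71.28)²) = √(1.003764 + 0.018342) = 1.0110 km
D: √((-0.0167·111.32)² + (0.0390·71.28)²) = √(3.456045 + 7.727955) = 3.3442 km
E: √((0.0184·111.32)² + (0.0069·71.28)²) = √(4.195484 + 0.241899) = 2.1065 km
F: √((0.0261·111.32)² + (0.0166·71.28)²) = √(8.441651 + 1.400076) = 3.1372 km
G: √((-0.0214·111.32)² + (0.0043·71.28)²) = √(5.675106 + 0.093945) = 2.4019 km
H: √((-0.0117·111.32)² + (-0.0341·71.28)²) = √(1.696360 + 5.908050) = 2.7576 km
I: √((-0.0001·111.32)² + (0.0089·71.28)²) = √(0.000124 + 0.402453) = 0.6345 km
J: √((-0.0123·111.32)² + (0.0145·71.28)²) = √(1.874807 + 1.068246) = 1.7155 km
K: √((0.0227·111.32)² + (-0.0078·71.28)²) = √(6.385547 + 0.309118) = 2.5874 km
L: √((0.0221·111.32)² + (0.0062·71.28)²) = √(6.052446 + 0.195307) = 2.4996 km
Sorted: I (0.6345 km) < C (1.0110 km) < J (1.7155 km) < E (2.1065 km) < …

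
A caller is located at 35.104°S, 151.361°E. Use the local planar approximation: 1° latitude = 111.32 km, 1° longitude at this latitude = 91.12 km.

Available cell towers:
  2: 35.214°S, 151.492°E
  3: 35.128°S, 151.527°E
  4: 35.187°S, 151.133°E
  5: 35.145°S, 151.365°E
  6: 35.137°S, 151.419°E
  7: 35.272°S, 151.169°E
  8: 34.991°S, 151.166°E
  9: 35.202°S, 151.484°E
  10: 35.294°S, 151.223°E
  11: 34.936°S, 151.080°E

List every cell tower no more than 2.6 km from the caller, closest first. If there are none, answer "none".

Distances from 35.104°S, 151.361°E:
2: √((-0.110·111.32)² + (0.131·91.12)²) = √(149.94492 + 142.48528) = 17.101 km
3: √((-0.024·111.32)² + (0.166·91.12)²) = √(7.13787 + 228.79346) = 15.360 km
4: √((-0.083·111.32)² + (-0.228·91.12)²) = √(85.36947 + 431.61558) = 22.737 km
5: √((-0.041·111.32)² + (0.004·91.12)²) = √(20.83119 + 0.13285) = 4.579 km
6: √((-0.033·111.32)² + (0.058·91.12)²) = √(13.49504 + 27.93080) = 6.436 km
7: √((-0.168·111.32)² + (-0.192·91.12)²) = √(349.75583 + 306.07642) = 25.609 km
8: √((0.113·111.32)² + (-0.195·91.12)²) = √(158.23527 + 315.71604) = 21.770 km
9: √((-0.098·111.32)² + (0.123·91.12)²) = √(119.01414 + 125.61388) = 15.641 km
10: √((-0.190·111.32)² + (-0.138·91.12)²) = √(447.35634 + 158.11956) = 24.606 km
11: √((0.168·111.32)² + (-0.281·91.12)²) = √(349.75583 + 655.60169) = 31.707 km
Threshold 2.6 km: none within range.

none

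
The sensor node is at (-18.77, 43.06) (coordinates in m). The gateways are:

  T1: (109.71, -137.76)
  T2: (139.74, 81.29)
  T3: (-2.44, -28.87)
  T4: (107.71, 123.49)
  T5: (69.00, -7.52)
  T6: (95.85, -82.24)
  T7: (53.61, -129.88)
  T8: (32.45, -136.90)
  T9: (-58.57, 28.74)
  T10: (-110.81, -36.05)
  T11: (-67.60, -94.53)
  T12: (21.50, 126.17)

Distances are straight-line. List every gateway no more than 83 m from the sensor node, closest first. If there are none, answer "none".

Distances from (-18.77, 43.06):
T1: 221.82 m
T2: 163.06 m
T3: 73.76 m
T4: 149.89 m
T5: 101.30 m
T6: 169.82 m
T7: 187.48 m
T8: 187.11 m
T9: 42.30 m
T10: 121.37 m
T11: 146.00 m
T12: 92.35 m
Threshold 83 m: T9 (42.30 m), T3 (73.76 m) are within range.

T9, T3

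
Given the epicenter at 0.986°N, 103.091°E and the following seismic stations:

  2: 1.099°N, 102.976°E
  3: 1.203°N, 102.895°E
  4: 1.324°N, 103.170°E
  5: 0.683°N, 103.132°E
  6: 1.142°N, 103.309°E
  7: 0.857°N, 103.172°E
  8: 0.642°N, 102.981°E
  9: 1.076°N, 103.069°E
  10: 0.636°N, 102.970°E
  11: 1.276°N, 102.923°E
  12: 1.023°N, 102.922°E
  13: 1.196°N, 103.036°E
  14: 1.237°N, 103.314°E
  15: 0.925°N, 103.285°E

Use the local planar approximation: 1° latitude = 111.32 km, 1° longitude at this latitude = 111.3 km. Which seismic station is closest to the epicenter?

Distances from 0.986°N, 103.091°E:
2: √((0.113·111.32)² + (-0.115·111.3)²) = √(158.23527 + 163.82720) = 17.946 km
3: √((0.217·111.32)² + (-0.196·111.3)²) = √(583.53359 + 475.88550) = 32.549 km
4: √((0.338·111.32)² + (0.079·111.3)²) = √(1415.72792 + 77.31157) = 38.640 km
5: √((-0.303·111.32)² + (0.041·111.3)²) = √(1137.71020 + 20.82371) = 34.037 km
6: √((0.156·111.32)² + (0.218·111.3)²) = √(301.57518 + 588.71258) = 29.838 km
7: √((-0.129·111.32)² + (0.081·111.3)²) = √(206.21764 + 81.27563) = 16.956 km
8: √((-0.344·111.32)² + (-0.110·111.3)²) = √(1466.43656 + 149.89105) = 40.204 km
9: √((0.090·111.32)² + (-0.022·111.3)²) = √(100.37635 + 5.99564) = 10.314 km
10: √((-0.350·111.32)² + (-0.121·111.3)²) = √(1518.03744 + 181.36817) = 41.224 km
11: √((0.290·111.32)² + (-0.168·111.3)²) = √(1042.17918 + 349.63016) = 37.307 km
12: √((0.037·111.32)² + (-0.169·111.3)²) = √(16.96484 + 353.80481) = 19.255 km
13: √((0.210·111.32)² + (-0.055·111.3)²) = √(546.49348 + 37.47276) = 24.165 km
14: √((0.251·111.32)² + (0.223·111.3)²) = √(780.71736 + 616.02744) = 37.373 km
15: √((-0.061·111.32)² + (0.194·111.3)²) = √(46.11116 + 466.22310) = 22.635 km
Minimum: 9 at 10.314 km.

9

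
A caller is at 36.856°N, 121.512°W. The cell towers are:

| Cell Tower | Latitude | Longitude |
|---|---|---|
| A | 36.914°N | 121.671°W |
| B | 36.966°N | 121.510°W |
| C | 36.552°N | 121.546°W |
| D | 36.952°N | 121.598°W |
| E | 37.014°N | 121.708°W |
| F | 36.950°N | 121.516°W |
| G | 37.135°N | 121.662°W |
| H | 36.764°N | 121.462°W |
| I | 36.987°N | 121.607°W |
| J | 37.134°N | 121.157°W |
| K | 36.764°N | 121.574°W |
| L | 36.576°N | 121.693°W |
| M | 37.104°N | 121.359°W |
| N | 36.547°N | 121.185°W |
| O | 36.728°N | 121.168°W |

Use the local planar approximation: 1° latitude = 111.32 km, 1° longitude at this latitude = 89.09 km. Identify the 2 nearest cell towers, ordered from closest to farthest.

F, H

Distances from 36.856°N, 121.512°W:
A: 15.567 km
B: 12.246 km
C: 33.977 km
D: 13.149 km
E: 24.784 km
F: 10.470 km
G: 33.811 km
H: 11.168 km
I: 16.861 km
J: 44.249 km
K: 11.636 km
L: 35.094 km
M: 30.789 km
N: 45.077 km
O: 33.797 km
Sorted: F (10.470 km) < H (11.168 km) < K (11.636 km) < B (12.246 km) < …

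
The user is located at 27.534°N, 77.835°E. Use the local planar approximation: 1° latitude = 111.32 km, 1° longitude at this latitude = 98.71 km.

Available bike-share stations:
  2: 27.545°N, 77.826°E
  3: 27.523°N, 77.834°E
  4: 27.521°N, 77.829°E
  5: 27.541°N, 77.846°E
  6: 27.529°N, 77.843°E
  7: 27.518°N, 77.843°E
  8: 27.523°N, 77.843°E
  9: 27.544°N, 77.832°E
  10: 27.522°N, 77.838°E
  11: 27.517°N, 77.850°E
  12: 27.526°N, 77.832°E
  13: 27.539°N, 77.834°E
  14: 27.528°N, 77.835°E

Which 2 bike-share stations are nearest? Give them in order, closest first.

Distances from 27.534°N, 77.835°E:
2: √((0.011·111.32)² + (-0.009·98.71)²) = √(1.49945 + 0.78924) = 1.513 km
3: √((-0.011·111.32)² + (-0.001·98.71)²) = √(1.49945 + 0.00974) = 1.228 km
4: √((-0.013·111.32)² + (-0.006·98.71)²) = √(2.09427 + 0.35077) = 1.564 km
5: √((0.007·111.32)² + (0.011·98.71)²) = √(0.60721 + 1.17898) = 1.336 km
6: √((-0.005·111.32)² + (0.008·98.71)²) = √(0.30980 + 0.62359) = 0.966 km
7: √((-0.016·111.32)² + (0.008·98.71)²) = √(3.17239 + 0.62359) = 1.948 km
8: √((-0.011·111.32)² + (0.008·98.71)²) = √(1.49945 + 0.62359) = 1.457 km
9: √((0.010·111.32)² + (-0.003·98.71)²) = √(1.23921 + 0.08769) = 1.152 km
10: √((-0.012·111.32)² + (0.003·98.71)²) = √(1.78447 + 0.08769) = 1.368 km
11: √((-0.017·111.32)² + (0.015·98.71)²) = √(3.58133 + 2.19232) = 2.403 km
12: √((-0.008·111.32)² + (-0.003·98.71)²) = √(0.79310 + 0.08769) = 0.939 km
13: √((0.005·111.32)² + (-0.001·98.71)²) = √(0.30980 + 0.00974) = 0.565 km
14: √((-0.006·111.32)² + (0.000·98.71)²) = √(0.44612 + 0.00000) = 0.668 km
Sorted: 13 (0.565 km) < 14 (0.668 km) < 12 (0.939 km) < 6 (0.966 km) < …

13, 14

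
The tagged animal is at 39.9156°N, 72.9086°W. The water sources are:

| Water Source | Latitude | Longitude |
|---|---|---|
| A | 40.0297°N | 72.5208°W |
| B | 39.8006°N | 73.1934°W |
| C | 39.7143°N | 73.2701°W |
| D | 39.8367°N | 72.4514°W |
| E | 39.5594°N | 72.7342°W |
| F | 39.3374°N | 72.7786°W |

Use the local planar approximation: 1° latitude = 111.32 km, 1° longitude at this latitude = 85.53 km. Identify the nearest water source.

B

Distances from 39.9156°N, 72.9086°W:
A: √((0.1141·111.32)² + (0.3878·85.53)²) = √(161.330947 + 1100.151648) = 35.5174 km
B: √((-0.1150·111.32)² + (-0.2848·85.53)²) = √(163.886083 + 593.358153) = 27.5181 km
C: √((-0.2013·111.32)² + (-0.3615·85.53)²) = √(502.150553 + 955.990436) = 38.1856 km
D: √((-0.0789·111.32)² + (0.4572·85.53)²) = √(77.143689 + 1529.147530) = 40.0786 km
E: √((-0.3562·111.32)² + (0.1744·85.53)²) = √(1572.295696 + 222.499944) = 42.3650 km
F: √((-0.5782·111.32)² + (0.1300·85.53)²) = √(4142.882061 + 123.629937) = 65.3185 km
Minimum: B at 27.5181 km.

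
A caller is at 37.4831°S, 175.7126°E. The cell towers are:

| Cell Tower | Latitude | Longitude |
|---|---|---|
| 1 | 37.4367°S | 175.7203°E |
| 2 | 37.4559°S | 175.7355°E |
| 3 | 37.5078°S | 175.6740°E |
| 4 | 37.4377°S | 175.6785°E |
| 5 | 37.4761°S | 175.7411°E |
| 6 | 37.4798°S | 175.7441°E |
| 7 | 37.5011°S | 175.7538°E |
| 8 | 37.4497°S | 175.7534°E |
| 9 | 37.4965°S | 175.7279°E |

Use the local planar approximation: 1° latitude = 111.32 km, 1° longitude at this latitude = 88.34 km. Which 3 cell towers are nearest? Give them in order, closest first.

Distances from 37.4831°S, 175.7126°E:
1: √((0.0464·111.32)² + (0.0077·88.34)²) = √(26.679787 + 0.462697) = 5.2098 km
2: √((0.0272·111.32)² + (0.0229·88.34)²) = √(9.168203 + 4.092472) = 3.6415 km
3: √((-0.0247·111.32)² + (-0.0386·88.34)²) = √(7.560322 + 11.627582) = 4.3804 km
4: √((0.0454·111.32)² + (-0.0341·88.34)²) = √(25.542188 + 9.074518) = 5.8836 km
5: √((0.0070·111.32)² + (0.0285·88.34)²) = √(0.607215 + 6.338763) = 2.6355 km
6: √((0.0033·111.32)² + (0.0315·88.34)²) = √(0.134950 + 7.743475) = 2.8069 km
7: √((-0.0180·111.32)² + (0.0412·88.34)²) = √(4.015054 + 13.246746) = 4.1547 km
8: √((0.0334·111.32)² + (0.0408·88.34)²) = √(13.824178 + 12.990777) = 5.1783 km
9: √((-0.0134·111.32)² + (0.0153·88.34)²) = √(2.225133 + 1.826828) = 2.0129 km
Sorted: 9 (2.0129 km) < 5 (2.6355 km) < 6 (2.8069 km) < 2 (3.6415 km) < 7 (4.1547 km) < …

9, 5, 6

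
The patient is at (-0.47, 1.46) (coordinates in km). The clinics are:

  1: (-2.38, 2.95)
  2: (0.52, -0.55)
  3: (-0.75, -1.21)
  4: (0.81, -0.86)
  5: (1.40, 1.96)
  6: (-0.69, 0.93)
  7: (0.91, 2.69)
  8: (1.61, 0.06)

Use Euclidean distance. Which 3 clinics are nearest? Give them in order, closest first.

Distances from (-0.47, 1.46):
1: √((-1.91)² + (1.49)²) = √(3.6481 + 2.2201) = 2.42 km
2: √((0.99)² + (-2.01)²) = √(0.9801 + 4.0401) = 2.24 km
3: √((-0.28)² + (-2.67)²) = √(0.0784 + 7.1289) = 2.68 km
4: √((1.28)² + (-2.32)²) = √(1.6384 + 5.3824) = 2.65 km
5: √((1.87)² + (0.50)²) = √(3.4969 + 0.2500) = 1.94 km
6: √((-0.22)² + (-0.53)²) = √(0.0484 + 0.2809) = 0.57 km
7: √((1.38)² + (1.23)²) = √(1.9044 + 1.5129) = 1.85 km
8: √((2.08)² + (-1.40)²) = √(4.3264 + 1.9600) = 2.51 km
Sorted: 6 (0.57 km) < 7 (1.85 km) < 5 (1.94 km) < 2 (2.24 km) < 1 (2.42 km) < …

6, 7, 5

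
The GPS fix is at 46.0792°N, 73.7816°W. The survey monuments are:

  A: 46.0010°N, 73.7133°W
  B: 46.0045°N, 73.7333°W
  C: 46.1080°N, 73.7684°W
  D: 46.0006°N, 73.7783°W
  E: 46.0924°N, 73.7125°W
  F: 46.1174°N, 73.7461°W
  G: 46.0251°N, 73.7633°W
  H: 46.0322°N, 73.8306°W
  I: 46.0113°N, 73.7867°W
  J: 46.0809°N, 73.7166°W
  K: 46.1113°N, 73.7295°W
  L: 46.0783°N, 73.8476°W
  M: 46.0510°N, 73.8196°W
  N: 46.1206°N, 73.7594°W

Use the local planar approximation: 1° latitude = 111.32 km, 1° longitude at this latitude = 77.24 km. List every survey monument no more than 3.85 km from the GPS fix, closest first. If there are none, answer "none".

C

Distances from 46.0792°N, 73.7816°W:
A: √((-0.0782·111.32)² + (0.0683·77.24)²) = √(75.780925 + 27.830816) = 10.1790 km
B: √((-0.0747·111.32)² + (0.0483·77.24)²) = √(69.149270 + 13.918063) = 9.1141 km
C: √((0.0288·111.32)² + (0.0132·77.24)²) = √(10.278539 + 1.039519) = 3.3642 km
D: √((-0.0786·111.32)² + (0.0033·77.24)²) = √(76.558160 + 0.064970) = 8.7535 km
E: √((0.0132·111.32)² + (0.0691·77.24)²) = √(2.159207 + 28.486600) = 5.5359 km
F: √((0.0382·111.32)² + (0.0355·77.24)²) = √(18.083110 + 7.518674) = 5.0598 km
G: √((-0.0541·111.32)² + (0.0183·77.24)²) = √(36.269446 + 1.997960) = 6.1861 km
H: √((-0.0470·111.32)² + (-0.0490·77.24)²) = √(27.374243 + 14.324408) = 6.4574 km
I: √((-0.0679·111.32)² + (-0.0051·77.24)²) = √(57.132857 + 0.155176) = 7.5689 km
J: √((0.0017·111.32)² + (0.0650·77.24)²) = √(0.035813 + 25.206424) = 5.0242 km
K: √((0.0321·111.32)² + (0.0521·77.24)²) = √(12.768987 + 16.194218) = 5.3817 km
L: √((-0.0009·111.32)² + (-0.0660·77.24)²) = √(0.010038 + 25.987973) = 5.0988 km
M: √((-0.0282·111.32)² + (-0.0380·77.24)²) = √(9.854727 + 8.614929) = 4.2976 km
N: √((0.0414·111.32)² + (0.0222·77.24)²) = √(21.239636 + 2.940292) = 4.9173 km
Threshold 3.85 km: C (3.3642 km) is within range.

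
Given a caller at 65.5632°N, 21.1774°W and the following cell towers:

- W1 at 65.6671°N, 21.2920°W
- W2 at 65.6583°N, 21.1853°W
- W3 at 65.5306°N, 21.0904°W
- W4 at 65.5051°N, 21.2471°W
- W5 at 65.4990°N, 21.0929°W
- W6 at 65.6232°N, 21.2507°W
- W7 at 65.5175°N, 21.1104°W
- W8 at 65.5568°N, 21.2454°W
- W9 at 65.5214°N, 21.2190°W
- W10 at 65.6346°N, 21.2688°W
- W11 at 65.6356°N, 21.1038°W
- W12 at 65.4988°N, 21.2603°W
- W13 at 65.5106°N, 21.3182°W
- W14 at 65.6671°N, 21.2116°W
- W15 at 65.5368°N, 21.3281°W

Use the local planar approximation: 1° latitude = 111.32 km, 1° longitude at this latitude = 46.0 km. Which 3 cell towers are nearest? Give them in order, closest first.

Distances from 65.5632°N, 21.1774°W:
W1: √((0.1039·111.32)² + (-0.1146·46.0)²) = √(133.775780 + 27.789767) = 12.7108 km
W2: √((0.0951·111.32)² + (-0.0079·46.0)²) = √(112.074660 + 0.132060) = 10.5928 km
W3: √((-0.0326·111.32)² + (0.0870·46.0)²) = √(13.169873 + 16.016004) = 5.4024 km
W4: √((-0.0581·111.32)² + (-0.0697·46.0)²) = √(41.831040 + 10.279718) = 7.2188 km
W5: √((-0.0642·111.32)² + (0.0845·46.0)²) = √(51.075950 + 15.108769) = 8.1354 km
W6: √((0.0600·111.32)² + (-0.0733·46.0)²) = √(44.611713 + 11.369035) = 7.4820 km
W7: √((-0.0457·111.32)² + (0.0670·46.0)²) = √(25.880865 + 9.498724) = 5.9481 km
W8: √((-0.0064·111.32)² + (-0.0680·46.0)²) = √(0.507582 + 9.784384) = 3.2081 km
W9: √((-0.0418·111.32)² + (-0.0416·46.0)²) = √(21.652047 + 3.661865) = 5.0313 km
W10: √((0.0714·111.32)² + (-0.0914·46.0)²) = √(63.174646 + 17.676979) = 8.9918 km
W11: √((0.0724·111.32)² + (0.0736·46.0)²) = √(64.956636 + 11.462287) = 8.7418 km
W12: √((-0.0644·111.32)² + (-0.0829·46.0)²) = √(51.394676 + 14.542020) = 8.1201 km
W13: √((-0.0526·111.32)² + (-0.1408·46.0)²) = √(34.286084 + 41.948938) = 8.7313 km
W14: √((0.1039·111.32)² + (-0.0342·46.0)²) = √(133.775780 + 2.474958) = 11.6726 km
W15: √((-0.0264·111.32)² + (-0.1507·46.0)²) = √(8.636828 + 48.055397) = 7.5294 km
Sorted: W8 (3.2081 km) < W9 (5.0313 km) < W3 (5.4024 km) < W7 (5.9481 km) < W4 (7.2188 km) < …

W8, W9, W3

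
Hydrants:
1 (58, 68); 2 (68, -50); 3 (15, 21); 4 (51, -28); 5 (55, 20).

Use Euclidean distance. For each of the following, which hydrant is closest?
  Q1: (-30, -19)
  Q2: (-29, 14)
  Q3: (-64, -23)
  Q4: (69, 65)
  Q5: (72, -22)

Q1 at (-30, -19):
  1: √((88)² + (87)²) = √(7744.0000 + 7569.0000) = 123.75
  2: √((98)² + (-31)²) = √(9604.0000 + 961.0000) = 102.79
  3: √((45)² + (40)²) = √(2025.0000 + 1600.0000) = 60.21
  4: √((81)² + (-9)²) = √(6561.0000 + 81.0000) = 81.50
  5: √((85)² + (39)²) = √(7225.0000 + 1521.0000) = 93.52
  → nearest: 3 (60.21)
Q2 at (-29, 14):
  1: √((87)² + (54)²) = √(7569.0000 + 2916.0000) = 102.40
  2: √((97)² + (-64)²) = √(9409.0000 + 4096.0000) = 116.21
  3: √((44)² + (7)²) = √(1936.0000 + 49.0000) = 44.55
  4: √((80)² + (-42)²) = √(6400.0000 + 1764.0000) = 90.35
  5: √((84)² + (6)²) = √(7056.0000 + 36.0000) = 84.21
  → nearest: 3 (44.55)
Q3 at (-64, -23):
  1: √((122)² + (91)²) = √(14884.0000 + 8281.0000) = 152.20
  2: √((132)² + (-27)²) = √(17424.0000 + 729.0000) = 134.73
  3: √((79)² + (44)²) = √(6241.0000 + 1936.0000) = 90.43
  4: √((115)² + (-5)²) = √(13225.0000 + 25.0000) = 115.11
  5: √((119)² + (43)²) = √(14161.0000 + 1849.0000) = 126.53
  → nearest: 3 (90.43)
Q4 at (69, 65):
  1: √((-11)² + (3)²) = √(121.0000 + 9.0000) = 11.40
  2: √((-1)² + (-115)²) = √(1.0000 + 13225.0000) = 115.00
  3: √((-54)² + (-44)²) = √(2916.0000 + 1936.0000) = 69.66
  4: √((-18)² + (-93)²) = √(324.0000 + 8649.0000) = 94.73
  5: √((-14)² + (-45)²) = √(196.0000 + 2025.0000) = 47.13
  → nearest: 1 (11.40)
Q5 at (72, -22):
  1: √((-14)² + (90)²) = √(196.0000 + 8100.0000) = 91.08
  2: √((-4)² + (-28)²) = √(16.0000 + 784.0000) = 28.28
  3: √((-57)² + (43)²) = √(3249.0000 + 1849.0000) = 71.40
  4: √((-21)² + (-6)²) = √(441.0000 + 36.0000) = 21.84
  5: √((-17)² + (42)²) = √(289.0000 + 1764.0000) = 45.31
  → nearest: 4 (21.84)

Q1→3; Q2→3; Q3→3; Q4→1; Q5→4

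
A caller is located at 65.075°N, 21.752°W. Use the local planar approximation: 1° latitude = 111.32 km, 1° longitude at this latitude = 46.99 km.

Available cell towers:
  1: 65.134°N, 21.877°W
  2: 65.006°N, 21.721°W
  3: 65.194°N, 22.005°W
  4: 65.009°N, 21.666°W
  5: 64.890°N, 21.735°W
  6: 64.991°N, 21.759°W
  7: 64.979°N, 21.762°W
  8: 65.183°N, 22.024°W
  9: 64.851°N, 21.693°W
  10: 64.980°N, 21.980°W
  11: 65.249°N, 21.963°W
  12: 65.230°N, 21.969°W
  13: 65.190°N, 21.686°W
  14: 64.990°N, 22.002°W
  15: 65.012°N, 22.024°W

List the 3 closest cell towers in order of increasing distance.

2, 4, 1

Distances from 65.075°N, 21.752°W:
1: √((0.059·111.32)² + (-0.125·46.99)²) = √(43.13705 + 34.50094) = 8.811 km
2: √((-0.069·111.32)² + (0.031·46.99)²) = √(58.99899 + 2.12195) = 7.818 km
3: √((0.119·111.32)² + (-0.253·46.99)²) = √(175.48513 + 141.33572) = 17.799 km
4: √((-0.066·111.32)² + (0.086·46.99)²) = √(53.98017 + 16.33081) = 8.385 km
5: √((-0.185·111.32)² + (0.017·46.99)²) = √(424.12107 + 0.63813) = 20.610 km
6: √((-0.084·111.32)² + (-0.007·46.99)²) = √(87.43896 + 0.10819) = 9.357 km
7: √((-0.096·111.32)² + (-0.010·46.99)²) = √(114.20598 + 0.22081) = 10.697 km
8: √((0.108·111.32)² + (-0.272·46.99)²) = √(144.54195 + 163.36112) = 17.547 km
9: √((-0.224·111.32)² + (0.059·46.99)²) = √(621.78814 + 7.68626) = 25.089 km
10: √((-0.095·111.32)² + (-0.228·46.99)²) = √(111.83909 + 114.78380) = 15.054 km
11: √((0.174·111.32)² + (-0.211·46.99)²) = √(375.18450 + 98.30504) = 21.760 km
12: √((0.155·111.32)² + (-0.217·46.99)²) = √(297.72122 + 103.97534) = 20.042 km
13: √((0.115·111.32)² + (0.066·46.99)²) = √(163.88608 + 9.61831) = 13.172 km
14: √((-0.085·111.32)² + (-0.250·46.99)²) = √(89.53323 + 138.00376) = 15.084 km
15: √((-0.063·111.32)² + (-0.272·46.99)²) = √(49.18441 + 163.36112) = 14.579 km
Sorted: 2 (7.818 km) < 4 (8.385 km) < 1 (8.811 km) < 6 (9.357 km) < 7 (10.697 km) < …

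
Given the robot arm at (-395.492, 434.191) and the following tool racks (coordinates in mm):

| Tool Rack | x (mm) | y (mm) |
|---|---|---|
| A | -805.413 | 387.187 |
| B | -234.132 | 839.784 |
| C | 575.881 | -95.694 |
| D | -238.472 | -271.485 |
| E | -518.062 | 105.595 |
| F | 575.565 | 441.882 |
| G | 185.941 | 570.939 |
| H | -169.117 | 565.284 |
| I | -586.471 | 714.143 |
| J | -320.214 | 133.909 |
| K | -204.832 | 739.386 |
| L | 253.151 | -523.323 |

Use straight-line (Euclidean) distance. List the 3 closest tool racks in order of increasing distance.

H, J, I

Distances from (-395.492, 434.191):
A: √((-409.921)² + (-47.004)²) = √(168035.22624 + 2209.37602) = 412.607 mm
B: √((161.360)² + (405.593)²) = √(26037.04960 + 164505.68165) = 436.512 mm
C: √((971.373)² + (-529.885)²) = √(943565.50513 + 280778.11322) = 1106.501 mm
D: √((157.020)² + (-705.676)²) = √(24655.28040 + 497978.61698) = 722.934 mm
E: √((-122.570)² + (-328.596)²) = √(15023.40490 + 107975.33122) = 350.712 mm
F: √((971.057)² + (7.691)²) = √(942951.69725 + 59.15148) = 971.087 mm
G: √((581.433)² + (136.748)²) = √(338064.33349 + 18700.01550) = 597.298 mm
H: √((226.375)² + (131.093)²) = √(51245.64063 + 17185.37465) = 261.593 mm
I: √((-190.979)² + (279.952)²) = √(36472.97844 + 78373.12230) = 338.890 mm
J: √((75.278)² + (-300.282)²) = √(5666.77728 + 90169.27952) = 309.574 mm
K: √((190.660)² + (305.195)²) = √(36351.23560 + 93143.98802) = 359.854 mm
L: √((648.643)² + (-957.514)²) = √(420737.74145 + 916833.06020) = 1156.534 mm
Sorted: H (261.593 mm) < J (309.574 mm) < I (338.890 mm) < E (350.712 mm) < K (359.854 mm) < …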